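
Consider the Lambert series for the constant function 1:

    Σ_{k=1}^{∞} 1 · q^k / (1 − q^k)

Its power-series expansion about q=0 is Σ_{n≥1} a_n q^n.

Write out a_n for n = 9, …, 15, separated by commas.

3, 4, 2, 6, 2, 4, 4

d|9:{9,3,1}  Σf=1+1+1=3
n=10: 1·10 2·5 5·2 10·1  f→[1+1+1+1]=4
q^11  k|11↦f(k): 1:1 11:1  a_11=2
[q^12] f(1)=1,f(2)=1,f(3)=1,f(4)=1,f(6)=1,f(12)=1 ⇒ 6
d|13:{13,1}  Σf=1+1=2
d|14:{14,7,2,1}  Σf=1+1+1+1=4
[q^15] f(1)=1,f(3)=1,f(5)=1,f(15)=1 ⇒ 4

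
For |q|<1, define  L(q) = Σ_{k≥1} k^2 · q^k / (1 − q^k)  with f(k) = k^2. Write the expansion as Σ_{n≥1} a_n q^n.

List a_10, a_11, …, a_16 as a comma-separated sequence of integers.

n=10: 10·1 5·2 2·5 1·10  f→[100+25+4+1]=130
[q^11] f(11)=121,f(1)=1 ⇒ 122
q^12  k|12↦f(k): 1:1 2:4 3:9 4:16 6:36 12:144  a_12=210
d|13:{13,1}  Σf=169+1=170
n=14: 14·1 7·2 2·7 1·14  f→[196+49+4+1]=250
[q^15] f(1)=1,f(3)=9,f(5)=25,f(15)=225 ⇒ 260
d|16:{1,2,4,8,16}  Σf=1+4+16+64+256=341

130, 122, 210, 170, 250, 260, 341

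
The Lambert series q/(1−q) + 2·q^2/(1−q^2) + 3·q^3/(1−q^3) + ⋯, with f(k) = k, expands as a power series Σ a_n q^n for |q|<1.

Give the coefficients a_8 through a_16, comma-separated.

n=8: 1·8 2·4 4·2 8·1  f→[1+2+4+8]=15
[q^9] f(9)=9,f(3)=3,f(1)=1 ⇒ 13
q^10  k|10↦f(k): 10:10 5:5 2:2 1:1  a_10=18
q^11  k|11↦f(k): 1:1 11:11  a_11=12
q^12  k|12↦f(k): 1:1 2:2 3:3 4:4 6:6 12:12  a_12=28
q^13  k|13↦f(k): 13:13 1:1  a_13=14
q^14  k|14↦f(k): 14:14 7:7 2:2 1:1  a_14=24
n=15: 1·15 3·5 5·3 15·1  f→[1+3+5+15]=24
q^16  k|16↦f(k): 1:1 2:2 4:4 8:8 16:16  a_16=31

15, 13, 18, 12, 28, 14, 24, 24, 31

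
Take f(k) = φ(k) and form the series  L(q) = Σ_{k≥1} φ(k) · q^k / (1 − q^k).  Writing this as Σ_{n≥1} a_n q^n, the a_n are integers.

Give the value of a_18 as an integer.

[q^18] φ(18)=6,φ(9)=6,φ(6)=2,φ(3)=2,φ(2)=1,φ(1)=1 ⇒ 18

a_18 = 18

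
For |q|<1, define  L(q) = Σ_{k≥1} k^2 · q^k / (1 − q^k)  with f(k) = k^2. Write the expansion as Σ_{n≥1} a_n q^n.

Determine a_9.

a_9 = 91

[q^9] f(1)=1,f(3)=9,f(9)=81 ⇒ 91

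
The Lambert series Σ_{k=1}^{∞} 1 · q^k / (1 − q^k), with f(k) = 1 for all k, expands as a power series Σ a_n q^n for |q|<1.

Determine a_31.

[q^31] f(1)=1,f(31)=1 ⇒ 2

a_31 = 2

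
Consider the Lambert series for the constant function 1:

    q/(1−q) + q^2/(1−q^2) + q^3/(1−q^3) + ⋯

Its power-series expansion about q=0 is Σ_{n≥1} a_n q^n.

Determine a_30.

a_30 = 8

n=30: 1·30 2·15 3·10 5·6 6·5 10·3 15·2 30·1  f→[1+1+1+1+1+1+1+1]=8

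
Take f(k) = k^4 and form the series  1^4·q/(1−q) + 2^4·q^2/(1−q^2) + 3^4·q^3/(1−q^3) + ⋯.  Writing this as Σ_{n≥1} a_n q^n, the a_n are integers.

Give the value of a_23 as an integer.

a_23 = 279842

n=23: 23·1 1·23  f→[279841+1]=279842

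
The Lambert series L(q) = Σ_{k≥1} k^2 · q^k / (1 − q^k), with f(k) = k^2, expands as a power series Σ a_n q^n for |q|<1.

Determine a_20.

a_20 = 546

d|20:{20,10,5,4,2,1}  Σf=400+100+25+16+4+1=546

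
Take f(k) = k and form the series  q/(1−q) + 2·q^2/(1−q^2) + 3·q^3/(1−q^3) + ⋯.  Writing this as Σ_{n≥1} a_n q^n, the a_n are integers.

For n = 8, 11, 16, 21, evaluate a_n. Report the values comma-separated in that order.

[q^8] f(1)=1,f(2)=2,f(4)=4,f(8)=8 ⇒ 15
d|11:{1,11}  Σf=1+11=12
n=16: 1·16 2·8 4·4 8·2 16·1  f→[1+2+4+8+16]=31
d|21:{1,3,7,21}  Σf=1+3+7+21=32

15, 12, 31, 32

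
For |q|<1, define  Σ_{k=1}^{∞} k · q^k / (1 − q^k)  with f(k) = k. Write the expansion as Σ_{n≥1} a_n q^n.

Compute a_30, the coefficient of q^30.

q^30  k|30↦f(k): 1:1 2:2 3:3 5:5 6:6 10:10 15:15 30:30  a_30=72

a_30 = 72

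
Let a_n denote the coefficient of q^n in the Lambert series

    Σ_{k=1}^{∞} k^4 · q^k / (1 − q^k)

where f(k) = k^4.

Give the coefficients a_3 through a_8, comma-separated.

d|3:{1,3}  Σf=1+81=82
n=4: 4·1 2·2 1·4  f→[256+16+1]=273
q^5  k|5↦f(k): 5:625 1:1  a_5=626
n=6: 6·1 3·2 2·3 1·6  f→[1296+81+16+1]=1394
q^7  k|7↦f(k): 7:2401 1:1  a_7=2402
d|8:{1,2,4,8}  Σf=1+16+256+4096=4369

82, 273, 626, 1394, 2402, 4369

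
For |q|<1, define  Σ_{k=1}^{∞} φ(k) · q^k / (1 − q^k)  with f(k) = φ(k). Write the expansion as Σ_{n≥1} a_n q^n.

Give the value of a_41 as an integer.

q^41  k|41↦φ(k): 1:1 41:40  a_41=41

a_41 = 41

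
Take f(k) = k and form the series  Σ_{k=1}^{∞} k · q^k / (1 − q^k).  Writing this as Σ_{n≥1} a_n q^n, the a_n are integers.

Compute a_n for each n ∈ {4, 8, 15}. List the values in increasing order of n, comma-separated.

d|4:{1,2,4}  Σf=1+2+4=7
q^8  k|8↦f(k): 8:8 4:4 2:2 1:1  a_8=15
n=15: 15·1 5·3 3·5 1·15  f→[15+5+3+1]=24

7, 15, 24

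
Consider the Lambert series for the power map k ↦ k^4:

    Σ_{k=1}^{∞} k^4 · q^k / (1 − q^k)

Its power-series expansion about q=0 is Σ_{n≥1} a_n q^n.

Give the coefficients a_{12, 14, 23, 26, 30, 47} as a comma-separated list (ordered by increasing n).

22386, 40834, 279842, 485554, 872644, 4879682

q^12  k|12↦f(k): 1:1 2:16 3:81 4:256 6:1296 12:20736  a_12=22386
q^14  k|14↦f(k): 14:38416 7:2401 2:16 1:1  a_14=40834
[q^23] f(1)=1,f(23)=279841 ⇒ 279842
n=26: 26·1 13·2 2·13 1·26  f→[456976+28561+16+1]=485554
q^30  k|30↦f(k): 1:1 2:16 3:81 5:625 6:1296 10:10000 15:50625 30:810000  a_30=872644
q^47  k|47↦f(k): 47:4879681 1:1  a_47=4879682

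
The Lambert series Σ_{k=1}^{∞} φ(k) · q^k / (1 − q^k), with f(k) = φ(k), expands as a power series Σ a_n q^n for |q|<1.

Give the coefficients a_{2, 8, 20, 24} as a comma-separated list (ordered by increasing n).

d|2:{2,1}  Σφ=1+1=2
[q^8] φ(8)=4,φ(4)=2,φ(2)=1,φ(1)=1 ⇒ 8
d|20:{1,2,4,5,10,20}  Σφ=1+1+2+4+4+8=20
d|24:{24,12,8,6,4,3,2,1}  Σφ=8+4+4+2+2+2+1+1=24

2, 8, 20, 24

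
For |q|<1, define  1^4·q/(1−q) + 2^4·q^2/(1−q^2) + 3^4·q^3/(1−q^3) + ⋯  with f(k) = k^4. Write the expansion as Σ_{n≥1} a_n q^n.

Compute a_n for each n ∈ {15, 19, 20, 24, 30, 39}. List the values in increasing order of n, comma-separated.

51332, 130322, 170898, 358258, 872644, 2342084

n=15: 1·15 3·5 5·3 15·1  f→[1+81+625+50625]=51332
q^19  k|19↦f(k): 19:130321 1:1  a_19=130322
q^20  k|20↦f(k): 1:1 2:16 4:256 5:625 10:10000 20:160000  a_20=170898
d|24:{24,12,8,6,4,3,2,1}  Σf=331776+20736+4096+1296+256+81+16+1=358258
n=30: 30·1 15·2 10·3 6·5 5·6 3·10 2·15 1·30  f→[810000+50625+10000+1296+625+81+16+1]=872644
q^39  k|39↦f(k): 39:2313441 13:28561 3:81 1:1  a_39=2342084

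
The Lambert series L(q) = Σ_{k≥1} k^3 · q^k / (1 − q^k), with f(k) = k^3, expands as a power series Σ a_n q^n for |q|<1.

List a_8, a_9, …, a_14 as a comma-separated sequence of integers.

[q^8] f(8)=512,f(4)=64,f(2)=8,f(1)=1 ⇒ 585
d|9:{9,3,1}  Σf=729+27+1=757
q^10  k|10↦f(k): 10:1000 5:125 2:8 1:1  a_10=1134
n=11: 11·1 1·11  f→[1331+1]=1332
q^12  k|12↦f(k): 1:1 2:8 3:27 4:64 6:216 12:1728  a_12=2044
n=13: 13·1 1·13  f→[2197+1]=2198
[q^14] f(1)=1,f(2)=8,f(7)=343,f(14)=2744 ⇒ 3096

585, 757, 1134, 1332, 2044, 2198, 3096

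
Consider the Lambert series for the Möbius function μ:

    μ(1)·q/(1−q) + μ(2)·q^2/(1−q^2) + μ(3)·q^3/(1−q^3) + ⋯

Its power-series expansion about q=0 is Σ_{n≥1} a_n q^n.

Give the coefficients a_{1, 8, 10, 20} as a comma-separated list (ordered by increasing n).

q^1  k|1↦μ(k): 1:1  a_1=1
q^8  k|8↦μ(k): 8:0 4:0 2:-1 1:1  a_8=0
[q^10] μ(1)=1,μ(2)=-1,μ(5)=-1,μ(10)=1 ⇒ 0
d|20:{1,2,4,5,10,20}  Σμ=1+(-1)+0+(-1)+1+0=0

1, 0, 0, 0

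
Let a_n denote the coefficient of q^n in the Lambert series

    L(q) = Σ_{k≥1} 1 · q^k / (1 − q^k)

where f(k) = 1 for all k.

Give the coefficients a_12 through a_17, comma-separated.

6, 2, 4, 4, 5, 2

[q^12] f(1)=1,f(2)=1,f(3)=1,f(4)=1,f(6)=1,f(12)=1 ⇒ 6
n=13: 1·13 13·1  f→[1+1]=2
d|14:{1,2,7,14}  Σf=1+1+1+1=4
[q^15] f(15)=1,f(5)=1,f(3)=1,f(1)=1 ⇒ 4
d|16:{1,2,4,8,16}  Σf=1+1+1+1+1=5
q^17  k|17↦f(k): 1:1 17:1  a_17=2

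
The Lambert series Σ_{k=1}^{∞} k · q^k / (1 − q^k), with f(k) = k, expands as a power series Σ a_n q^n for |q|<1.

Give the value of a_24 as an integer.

q^24  k|24↦f(k): 24:24 12:12 8:8 6:6 4:4 3:3 2:2 1:1  a_24=60

a_24 = 60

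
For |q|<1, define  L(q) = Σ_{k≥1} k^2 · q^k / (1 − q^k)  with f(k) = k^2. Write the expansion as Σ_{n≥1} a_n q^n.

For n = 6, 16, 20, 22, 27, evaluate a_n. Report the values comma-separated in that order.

[q^6] f(6)=36,f(3)=9,f(2)=4,f(1)=1 ⇒ 50
d|16:{16,8,4,2,1}  Σf=256+64+16+4+1=341
d|20:{1,2,4,5,10,20}  Σf=1+4+16+25+100+400=546
d|22:{22,11,2,1}  Σf=484+121+4+1=610
d|27:{1,3,9,27}  Σf=1+9+81+729=820

50, 341, 546, 610, 820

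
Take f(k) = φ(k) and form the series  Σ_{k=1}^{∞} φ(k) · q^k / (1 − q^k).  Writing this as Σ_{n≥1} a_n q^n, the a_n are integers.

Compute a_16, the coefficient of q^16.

q^16  k|16↦φ(k): 16:8 8:4 4:2 2:1 1:1  a_16=16

a_16 = 16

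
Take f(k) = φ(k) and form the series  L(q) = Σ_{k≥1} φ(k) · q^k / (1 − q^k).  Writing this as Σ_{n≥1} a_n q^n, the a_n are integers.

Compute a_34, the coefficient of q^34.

d|34:{1,2,17,34}  Σφ=1+1+16+16=34

a_34 = 34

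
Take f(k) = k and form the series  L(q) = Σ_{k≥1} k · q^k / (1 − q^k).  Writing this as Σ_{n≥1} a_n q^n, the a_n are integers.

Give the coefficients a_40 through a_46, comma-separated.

90, 42, 96, 44, 84, 78, 72

[q^40] f(1)=1,f(2)=2,f(4)=4,f(5)=5,f(8)=8,f(10)=10,f(20)=20,f(40)=40 ⇒ 90
n=41: 41·1 1·41  f→[41+1]=42
n=42: 1·42 2·21 3·14 6·7 7·6 14·3 21·2 42·1  f→[1+2+3+6+7+14+21+42]=96
n=43: 1·43 43·1  f→[1+43]=44
n=44: 44·1 22·2 11·4 4·11 2·22 1·44  f→[44+22+11+4+2+1]=84
q^45  k|45↦f(k): 45:45 15:15 9:9 5:5 3:3 1:1  a_45=78
d|46:{1,2,23,46}  Σf=1+2+23+46=72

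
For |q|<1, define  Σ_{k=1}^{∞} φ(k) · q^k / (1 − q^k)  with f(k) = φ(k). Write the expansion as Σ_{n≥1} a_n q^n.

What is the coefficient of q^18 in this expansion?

q^18  k|18↦φ(k): 1:1 2:1 3:2 6:2 9:6 18:6  a_18=18

a_18 = 18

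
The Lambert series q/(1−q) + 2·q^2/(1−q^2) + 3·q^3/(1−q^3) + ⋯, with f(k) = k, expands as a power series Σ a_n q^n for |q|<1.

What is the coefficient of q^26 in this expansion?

d|26:{1,2,13,26}  Σf=1+2+13+26=42

a_26 = 42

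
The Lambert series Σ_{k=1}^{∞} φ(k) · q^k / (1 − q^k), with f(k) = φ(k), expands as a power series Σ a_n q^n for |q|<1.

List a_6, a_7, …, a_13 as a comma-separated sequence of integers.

q^6  k|6↦φ(k): 6:2 3:2 2:1 1:1  a_6=6
[q^7] φ(1)=1,φ(7)=6 ⇒ 7
q^8  k|8↦φ(k): 1:1 2:1 4:2 8:4  a_8=8
d|9:{9,3,1}  Σφ=6+2+1=9
[q^10] φ(1)=1,φ(2)=1,φ(5)=4,φ(10)=4 ⇒ 10
n=11: 11·1 1·11  φ→[10+1]=11
n=12: 1·12 2·6 3·4 4·3 6·2 12·1  φ→[1+1+2+2+2+4]=12
d|13:{13,1}  Σφ=12+1=13

6, 7, 8, 9, 10, 11, 12, 13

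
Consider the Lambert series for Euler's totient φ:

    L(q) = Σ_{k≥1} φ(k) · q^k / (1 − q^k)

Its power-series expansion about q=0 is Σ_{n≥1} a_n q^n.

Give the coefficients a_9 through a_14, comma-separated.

q^9  k|9↦φ(k): 9:6 3:2 1:1  a_9=9
n=10: 1·10 2·5 5·2 10·1  φ→[1+1+4+4]=10
n=11: 1·11 11·1  φ→[1+10]=11
q^12  k|12↦φ(k): 1:1 2:1 3:2 4:2 6:2 12:4  a_12=12
n=13: 13·1 1·13  φ→[12+1]=13
[q^14] φ(14)=6,φ(7)=6,φ(2)=1,φ(1)=1 ⇒ 14

9, 10, 11, 12, 13, 14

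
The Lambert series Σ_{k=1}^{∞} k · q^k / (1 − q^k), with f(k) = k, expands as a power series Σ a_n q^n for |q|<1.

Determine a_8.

[q^8] f(1)=1,f(2)=2,f(4)=4,f(8)=8 ⇒ 15

a_8 = 15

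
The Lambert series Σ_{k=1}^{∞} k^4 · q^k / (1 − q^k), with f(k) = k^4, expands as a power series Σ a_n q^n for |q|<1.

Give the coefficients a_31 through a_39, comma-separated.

923522, 1118481, 1200644, 1419874, 1503652, 1813539, 1874162, 2215474, 2342084

n=31: 31·1 1·31  f→[923521+1]=923522
d|32:{1,2,4,8,16,32}  Σf=1+16+256+4096+65536+1048576=1118481
d|33:{1,3,11,33}  Σf=1+81+14641+1185921=1200644
n=34: 1·34 2·17 17·2 34·1  f→[1+16+83521+1336336]=1419874
n=35: 1·35 5·7 7·5 35·1  f→[1+625+2401+1500625]=1503652
d|36:{1,2,3,4,6,9,12,18,36}  Σf=1+16+81+256+1296+6561+20736+104976+1679616=1813539
n=37: 37·1 1·37  f→[1874161+1]=1874162
q^38  k|38↦f(k): 1:1 2:16 19:130321 38:2085136  a_38=2215474
q^39  k|39↦f(k): 1:1 3:81 13:28561 39:2313441  a_39=2342084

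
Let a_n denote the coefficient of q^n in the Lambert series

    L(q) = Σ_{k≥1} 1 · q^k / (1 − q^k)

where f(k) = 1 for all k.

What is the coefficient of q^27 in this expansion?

d|27:{27,9,3,1}  Σf=1+1+1+1=4

a_27 = 4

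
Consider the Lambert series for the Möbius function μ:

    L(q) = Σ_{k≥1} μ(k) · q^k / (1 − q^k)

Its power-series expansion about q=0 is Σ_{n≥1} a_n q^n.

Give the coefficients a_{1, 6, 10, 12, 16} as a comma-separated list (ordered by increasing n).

n=1: 1·1  μ→[1]=1
n=6: 1·6 2·3 3·2 6·1  μ→[1+(-1)+(-1)+1]=0
[q^10] μ(1)=1,μ(2)=-1,μ(5)=-1,μ(10)=1 ⇒ 0
d|12:{12,6,4,3,2,1}  Σμ=0+1+0+(-1)+(-1)+1=0
n=16: 1·16 2·8 4·4 8·2 16·1  μ→[1+(-1)+0+0+0]=0

1, 0, 0, 0, 0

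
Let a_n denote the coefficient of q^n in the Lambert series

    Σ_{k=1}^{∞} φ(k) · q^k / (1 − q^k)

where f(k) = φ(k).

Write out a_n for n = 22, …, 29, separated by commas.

n=22: 22·1 11·2 2·11 1·22  φ→[10+10+1+1]=22
d|23:{23,1}  Σφ=22+1=23
n=24: 24·1 12·2 8·3 6·4 4·6 3·8 2·12 1·24  φ→[8+4+4+2+2+2+1+1]=24
n=25: 25·1 5·5 1·25  φ→[20+4+1]=25
d|26:{26,13,2,1}  Σφ=12+12+1+1=26
d|27:{1,3,9,27}  Σφ=1+2+6+18=27
[q^28] φ(28)=12,φ(14)=6,φ(7)=6,φ(4)=2,φ(2)=1,φ(1)=1 ⇒ 28
n=29: 29·1 1·29  φ→[28+1]=29

22, 23, 24, 25, 26, 27, 28, 29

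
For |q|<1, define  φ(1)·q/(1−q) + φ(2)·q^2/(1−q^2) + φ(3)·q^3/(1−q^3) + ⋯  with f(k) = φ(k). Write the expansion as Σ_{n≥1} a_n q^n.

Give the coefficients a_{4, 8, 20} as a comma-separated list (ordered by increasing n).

[q^4] φ(4)=2,φ(2)=1,φ(1)=1 ⇒ 4
n=8: 1·8 2·4 4·2 8·1  φ→[1+1+2+4]=8
d|20:{20,10,5,4,2,1}  Σφ=8+4+4+2+1+1=20

4, 8, 20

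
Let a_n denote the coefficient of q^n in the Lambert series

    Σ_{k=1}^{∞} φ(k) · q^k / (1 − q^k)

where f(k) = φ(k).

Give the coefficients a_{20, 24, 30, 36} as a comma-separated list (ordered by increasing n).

[q^20] φ(20)=8,φ(10)=4,φ(5)=4,φ(4)=2,φ(2)=1,φ(1)=1 ⇒ 20
n=24: 1·24 2·12 3·8 4·6 6·4 8·3 12·2 24·1  φ→[1+1+2+2+2+4+4+8]=24
d|30:{30,15,10,6,5,3,2,1}  Σφ=8+8+4+2+4+2+1+1=30
q^36  k|36↦φ(k): 36:12 18:6 12:4 9:6 6:2 4:2 3:2 2:1 1:1  a_36=36

20, 24, 30, 36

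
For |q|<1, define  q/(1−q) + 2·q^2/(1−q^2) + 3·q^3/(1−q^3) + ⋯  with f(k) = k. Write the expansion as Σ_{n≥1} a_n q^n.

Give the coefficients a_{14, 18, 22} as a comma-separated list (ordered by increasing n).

24, 39, 36

d|14:{1,2,7,14}  Σf=1+2+7+14=24
q^18  k|18↦f(k): 18:18 9:9 6:6 3:3 2:2 1:1  a_18=39
n=22: 22·1 11·2 2·11 1·22  f→[22+11+2+1]=36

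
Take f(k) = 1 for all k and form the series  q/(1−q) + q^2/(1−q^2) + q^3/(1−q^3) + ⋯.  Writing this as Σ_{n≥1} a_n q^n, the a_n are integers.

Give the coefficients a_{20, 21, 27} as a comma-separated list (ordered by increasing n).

6, 4, 4

q^20  k|20↦f(k): 1:1 2:1 4:1 5:1 10:1 20:1  a_20=6
[q^21] f(1)=1,f(3)=1,f(7)=1,f(21)=1 ⇒ 4
d|27:{1,3,9,27}  Σf=1+1+1+1=4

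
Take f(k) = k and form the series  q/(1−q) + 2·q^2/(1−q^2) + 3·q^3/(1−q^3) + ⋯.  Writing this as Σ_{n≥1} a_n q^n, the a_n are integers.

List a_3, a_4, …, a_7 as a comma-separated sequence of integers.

4, 7, 6, 12, 8

d|3:{1,3}  Σf=1+3=4
q^4  k|4↦f(k): 1:1 2:2 4:4  a_4=7
d|5:{1,5}  Σf=1+5=6
[q^6] f(6)=6,f(3)=3,f(2)=2,f(1)=1 ⇒ 12
[q^7] f(1)=1,f(7)=7 ⇒ 8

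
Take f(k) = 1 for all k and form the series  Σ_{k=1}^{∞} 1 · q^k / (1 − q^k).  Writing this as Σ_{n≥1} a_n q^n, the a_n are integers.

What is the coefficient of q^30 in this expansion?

a_30 = 8

n=30: 1·30 2·15 3·10 5·6 6·5 10·3 15·2 30·1  f→[1+1+1+1+1+1+1+1]=8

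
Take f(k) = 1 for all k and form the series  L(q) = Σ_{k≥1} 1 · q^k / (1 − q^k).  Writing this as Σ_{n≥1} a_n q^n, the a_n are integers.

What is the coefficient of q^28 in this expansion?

q^28  k|28↦f(k): 28:1 14:1 7:1 4:1 2:1 1:1  a_28=6

a_28 = 6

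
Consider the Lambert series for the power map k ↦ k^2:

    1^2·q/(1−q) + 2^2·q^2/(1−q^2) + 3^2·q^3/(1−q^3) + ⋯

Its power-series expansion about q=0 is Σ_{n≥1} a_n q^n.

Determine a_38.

d|38:{1,2,19,38}  Σf=1+4+361+1444=1810

a_38 = 1810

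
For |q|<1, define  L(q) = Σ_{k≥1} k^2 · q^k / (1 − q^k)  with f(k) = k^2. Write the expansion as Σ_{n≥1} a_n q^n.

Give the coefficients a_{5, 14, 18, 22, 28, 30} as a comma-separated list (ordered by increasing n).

n=5: 5·1 1·5  f→[25+1]=26
n=14: 14·1 7·2 2·7 1·14  f→[196+49+4+1]=250
[q^18] f(1)=1,f(2)=4,f(3)=9,f(6)=36,f(9)=81,f(18)=324 ⇒ 455
[q^22] f(22)=484,f(11)=121,f(2)=4,f(1)=1 ⇒ 610
n=28: 28·1 14·2 7·4 4·7 2·14 1·28  f→[784+196+49+16+4+1]=1050
q^30  k|30↦f(k): 1:1 2:4 3:9 5:25 6:36 10:100 15:225 30:900  a_30=1300

26, 250, 455, 610, 1050, 1300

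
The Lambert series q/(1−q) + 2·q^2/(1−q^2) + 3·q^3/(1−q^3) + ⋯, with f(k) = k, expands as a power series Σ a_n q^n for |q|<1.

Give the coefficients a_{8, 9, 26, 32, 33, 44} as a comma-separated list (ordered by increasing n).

15, 13, 42, 63, 48, 84

[q^8] f(8)=8,f(4)=4,f(2)=2,f(1)=1 ⇒ 15
n=9: 9·1 3·3 1·9  f→[9+3+1]=13
d|26:{26,13,2,1}  Σf=26+13+2+1=42
n=32: 1·32 2·16 4·8 8·4 16·2 32·1  f→[1+2+4+8+16+32]=63
d|33:{1,3,11,33}  Σf=1+3+11+33=48
[q^44] f(44)=44,f(22)=22,f(11)=11,f(4)=4,f(2)=2,f(1)=1 ⇒ 84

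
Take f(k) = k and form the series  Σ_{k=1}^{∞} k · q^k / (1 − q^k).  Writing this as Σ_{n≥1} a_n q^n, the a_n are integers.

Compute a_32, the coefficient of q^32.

n=32: 32·1 16·2 8·4 4·8 2·16 1·32  f→[32+16+8+4+2+1]=63

a_32 = 63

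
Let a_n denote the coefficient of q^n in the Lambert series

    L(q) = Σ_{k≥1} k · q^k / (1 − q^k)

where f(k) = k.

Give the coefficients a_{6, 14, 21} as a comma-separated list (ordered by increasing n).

q^6  k|6↦f(k): 6:6 3:3 2:2 1:1  a_6=12
n=14: 14·1 7·2 2·7 1·14  f→[14+7+2+1]=24
n=21: 1·21 3·7 7·3 21·1  f→[1+3+7+21]=32

12, 24, 32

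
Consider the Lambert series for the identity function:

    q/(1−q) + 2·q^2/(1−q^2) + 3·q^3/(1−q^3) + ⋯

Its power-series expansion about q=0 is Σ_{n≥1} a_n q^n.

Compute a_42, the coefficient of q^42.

d|42:{1,2,3,6,7,14,21,42}  Σf=1+2+3+6+7+14+21+42=96

a_42 = 96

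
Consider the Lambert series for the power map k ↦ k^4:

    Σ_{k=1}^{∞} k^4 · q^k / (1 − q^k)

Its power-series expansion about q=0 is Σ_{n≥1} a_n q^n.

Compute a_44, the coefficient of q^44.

a_44 = 3997266

d|44:{44,22,11,4,2,1}  Σf=3748096+234256+14641+256+16+1=3997266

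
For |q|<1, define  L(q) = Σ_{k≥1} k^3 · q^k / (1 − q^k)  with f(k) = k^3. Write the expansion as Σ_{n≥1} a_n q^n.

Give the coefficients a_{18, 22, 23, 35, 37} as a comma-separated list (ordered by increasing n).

6813, 11988, 12168, 43344, 50654

n=18: 18·1 9·2 6·3 3·6 2·9 1·18  f→[5832+729+216+27+8+1]=6813
q^22  k|22↦f(k): 1:1 2:8 11:1331 22:10648  a_22=11988
q^23  k|23↦f(k): 23:12167 1:1  a_23=12168
[q^35] f(35)=42875,f(7)=343,f(5)=125,f(1)=1 ⇒ 43344
d|37:{37,1}  Σf=50653+1=50654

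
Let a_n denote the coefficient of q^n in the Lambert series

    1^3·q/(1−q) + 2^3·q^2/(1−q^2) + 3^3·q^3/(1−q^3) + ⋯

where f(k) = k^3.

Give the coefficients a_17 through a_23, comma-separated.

d|17:{1,17}  Σf=1+4913=4914
[q^18] f(1)=1,f(2)=8,f(3)=27,f(6)=216,f(9)=729,f(18)=5832 ⇒ 6813
d|19:{1,19}  Σf=1+6859=6860
[q^20] f(1)=1,f(2)=8,f(4)=64,f(5)=125,f(10)=1000,f(20)=8000 ⇒ 9198
[q^21] f(1)=1,f(3)=27,f(7)=343,f(21)=9261 ⇒ 9632
d|22:{1,2,11,22}  Σf=1+8+1331+10648=11988
d|23:{1,23}  Σf=1+12167=12168

4914, 6813, 6860, 9198, 9632, 11988, 12168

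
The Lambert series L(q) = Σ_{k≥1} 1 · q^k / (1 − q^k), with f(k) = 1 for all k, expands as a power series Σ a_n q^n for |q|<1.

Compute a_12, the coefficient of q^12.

a_12 = 6

q^12  k|12↦f(k): 12:1 6:1 4:1 3:1 2:1 1:1  a_12=6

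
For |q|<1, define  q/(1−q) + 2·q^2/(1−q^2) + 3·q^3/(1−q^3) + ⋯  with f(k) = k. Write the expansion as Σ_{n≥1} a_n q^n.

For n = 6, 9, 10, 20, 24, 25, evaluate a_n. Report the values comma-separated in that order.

d|6:{6,3,2,1}  Σf=6+3+2+1=12
d|9:{1,3,9}  Σf=1+3+9=13
n=10: 1·10 2·5 5·2 10·1  f→[1+2+5+10]=18
d|20:{1,2,4,5,10,20}  Σf=1+2+4+5+10+20=42
q^24  k|24↦f(k): 24:24 12:12 8:8 6:6 4:4 3:3 2:2 1:1  a_24=60
[q^25] f(1)=1,f(5)=5,f(25)=25 ⇒ 31

12, 13, 18, 42, 60, 31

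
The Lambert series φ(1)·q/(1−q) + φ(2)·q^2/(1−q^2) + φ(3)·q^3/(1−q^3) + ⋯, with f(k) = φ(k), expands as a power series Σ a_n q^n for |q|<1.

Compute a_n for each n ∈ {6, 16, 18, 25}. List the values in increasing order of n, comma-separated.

q^6  k|6↦φ(k): 6:2 3:2 2:1 1:1  a_6=6
q^16  k|16↦φ(k): 16:8 8:4 4:2 2:1 1:1  a_16=16
q^18  k|18↦φ(k): 18:6 9:6 6:2 3:2 2:1 1:1  a_18=18
[q^25] φ(25)=20,φ(5)=4,φ(1)=1 ⇒ 25

6, 16, 18, 25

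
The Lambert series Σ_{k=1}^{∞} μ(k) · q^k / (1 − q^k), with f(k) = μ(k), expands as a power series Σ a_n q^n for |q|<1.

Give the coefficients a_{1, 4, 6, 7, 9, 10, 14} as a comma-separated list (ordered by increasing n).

1, 0, 0, 0, 0, 0, 0

[q^1] μ(1)=1 ⇒ 1
d|4:{1,2,4}  Σμ=1+(-1)+0=0
n=6: 6·1 3·2 2·3 1·6  μ→[1+(-1)+(-1)+1]=0
d|7:{1,7}  Σμ=1+(-1)=0
n=9: 1·9 3·3 9·1  μ→[1+(-1)+0]=0
q^10  k|10↦μ(k): 10:1 5:-1 2:-1 1:1  a_10=0
[q^14] μ(1)=1,μ(2)=-1,μ(7)=-1,μ(14)=1 ⇒ 0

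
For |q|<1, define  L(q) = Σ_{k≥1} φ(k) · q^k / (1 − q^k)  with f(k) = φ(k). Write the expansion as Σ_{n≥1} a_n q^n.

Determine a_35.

d|35:{1,5,7,35}  Σφ=1+4+6+24=35

a_35 = 35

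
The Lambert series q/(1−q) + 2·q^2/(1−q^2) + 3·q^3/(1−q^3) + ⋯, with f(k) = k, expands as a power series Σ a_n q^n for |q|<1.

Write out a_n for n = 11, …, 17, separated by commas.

q^11  k|11↦f(k): 11:11 1:1  a_11=12
d|12:{1,2,3,4,6,12}  Σf=1+2+3+4+6+12=28
d|13:{1,13}  Σf=1+13=14
n=14: 1·14 2·7 7·2 14·1  f→[1+2+7+14]=24
n=15: 15·1 5·3 3·5 1·15  f→[15+5+3+1]=24
n=16: 1·16 2·8 4·4 8·2 16·1  f→[1+2+4+8+16]=31
d|17:{1,17}  Σf=1+17=18

12, 28, 14, 24, 24, 31, 18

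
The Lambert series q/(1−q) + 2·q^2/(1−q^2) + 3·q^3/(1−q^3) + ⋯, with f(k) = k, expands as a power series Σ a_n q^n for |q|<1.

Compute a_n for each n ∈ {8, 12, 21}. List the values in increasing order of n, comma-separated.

15, 28, 32

q^8  k|8↦f(k): 1:1 2:2 4:4 8:8  a_8=15
q^12  k|12↦f(k): 12:12 6:6 4:4 3:3 2:2 1:1  a_12=28
d|21:{1,3,7,21}  Σf=1+3+7+21=32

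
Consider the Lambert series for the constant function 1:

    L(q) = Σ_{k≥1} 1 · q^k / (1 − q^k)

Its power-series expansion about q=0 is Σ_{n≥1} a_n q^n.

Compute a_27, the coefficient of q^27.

n=27: 27·1 9·3 3·9 1·27  f→[1+1+1+1]=4

a_27 = 4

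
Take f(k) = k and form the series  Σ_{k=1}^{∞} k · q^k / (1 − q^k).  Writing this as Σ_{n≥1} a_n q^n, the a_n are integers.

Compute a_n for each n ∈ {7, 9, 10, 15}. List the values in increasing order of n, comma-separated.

q^7  k|7↦f(k): 1:1 7:7  a_7=8
d|9:{1,3,9}  Σf=1+3+9=13
q^10  k|10↦f(k): 10:10 5:5 2:2 1:1  a_10=18
d|15:{15,5,3,1}  Σf=15+5+3+1=24

8, 13, 18, 24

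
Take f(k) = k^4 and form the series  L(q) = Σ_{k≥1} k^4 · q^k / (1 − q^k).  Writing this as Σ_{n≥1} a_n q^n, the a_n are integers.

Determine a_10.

a_10 = 10642

[q^10] f(10)=10000,f(5)=625,f(2)=16,f(1)=1 ⇒ 10642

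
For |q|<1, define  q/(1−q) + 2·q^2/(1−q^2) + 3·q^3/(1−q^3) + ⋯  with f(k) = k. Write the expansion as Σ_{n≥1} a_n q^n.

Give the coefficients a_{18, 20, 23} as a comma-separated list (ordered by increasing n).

d|18:{1,2,3,6,9,18}  Σf=1+2+3+6+9+18=39
n=20: 1·20 2·10 4·5 5·4 10·2 20·1  f→[1+2+4+5+10+20]=42
[q^23] f(23)=23,f(1)=1 ⇒ 24

39, 42, 24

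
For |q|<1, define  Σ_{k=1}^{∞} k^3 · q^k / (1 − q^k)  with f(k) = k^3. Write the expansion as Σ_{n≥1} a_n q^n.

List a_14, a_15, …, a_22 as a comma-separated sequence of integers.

d|14:{1,2,7,14}  Σf=1+8+343+2744=3096
q^15  k|15↦f(k): 1:1 3:27 5:125 15:3375  a_15=3528
d|16:{16,8,4,2,1}  Σf=4096+512+64+8+1=4681
[q^17] f(1)=1,f(17)=4913 ⇒ 4914
d|18:{1,2,3,6,9,18}  Σf=1+8+27+216+729+5832=6813
[q^19] f(1)=1,f(19)=6859 ⇒ 6860
[q^20] f(1)=1,f(2)=8,f(4)=64,f(5)=125,f(10)=1000,f(20)=8000 ⇒ 9198
n=21: 21·1 7·3 3·7 1·21  f→[9261+343+27+1]=9632
n=22: 1·22 2·11 11·2 22·1  f→[1+8+1331+10648]=11988

3096, 3528, 4681, 4914, 6813, 6860, 9198, 9632, 11988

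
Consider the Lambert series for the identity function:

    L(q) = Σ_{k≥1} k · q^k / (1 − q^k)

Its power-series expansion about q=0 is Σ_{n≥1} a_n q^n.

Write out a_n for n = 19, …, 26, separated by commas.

[q^19] f(1)=1,f(19)=19 ⇒ 20
[q^20] f(20)=20,f(10)=10,f(5)=5,f(4)=4,f(2)=2,f(1)=1 ⇒ 42
q^21  k|21↦f(k): 21:21 7:7 3:3 1:1  a_21=32
q^22  k|22↦f(k): 1:1 2:2 11:11 22:22  a_22=36
d|23:{1,23}  Σf=1+23=24
[q^24] f(1)=1,f(2)=2,f(3)=3,f(4)=4,f(6)=6,f(8)=8,f(12)=12,f(24)=24 ⇒ 60
q^25  k|25↦f(k): 1:1 5:5 25:25  a_25=31
d|26:{1,2,13,26}  Σf=1+2+13+26=42

20, 42, 32, 36, 24, 60, 31, 42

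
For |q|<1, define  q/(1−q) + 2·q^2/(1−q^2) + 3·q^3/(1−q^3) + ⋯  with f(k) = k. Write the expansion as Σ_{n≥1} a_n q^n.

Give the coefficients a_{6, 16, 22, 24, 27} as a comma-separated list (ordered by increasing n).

[q^6] f(1)=1,f(2)=2,f(3)=3,f(6)=6 ⇒ 12
q^16  k|16↦f(k): 16:16 8:8 4:4 2:2 1:1  a_16=31
q^22  k|22↦f(k): 22:22 11:11 2:2 1:1  a_22=36
[q^24] f(1)=1,f(2)=2,f(3)=3,f(4)=4,f(6)=6,f(8)=8,f(12)=12,f(24)=24 ⇒ 60
n=27: 27·1 9·3 3·9 1·27  f→[27+9+3+1]=40

12, 31, 36, 60, 40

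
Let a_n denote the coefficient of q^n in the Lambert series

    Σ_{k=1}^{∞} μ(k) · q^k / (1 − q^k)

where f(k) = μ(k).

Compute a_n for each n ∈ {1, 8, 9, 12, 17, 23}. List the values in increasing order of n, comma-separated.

1, 0, 0, 0, 0, 0

n=1: 1·1  μ→[1]=1
q^8  k|8↦μ(k): 8:0 4:0 2:-1 1:1  a_8=0
n=9: 1·9 3·3 9·1  μ→[1+(-1)+0]=0
[q^12] μ(1)=1,μ(2)=-1,μ(3)=-1,μ(4)=0,μ(6)=1,μ(12)=0 ⇒ 0
d|17:{1,17}  Σμ=1+(-1)=0
[q^23] μ(23)=-1,μ(1)=1 ⇒ 0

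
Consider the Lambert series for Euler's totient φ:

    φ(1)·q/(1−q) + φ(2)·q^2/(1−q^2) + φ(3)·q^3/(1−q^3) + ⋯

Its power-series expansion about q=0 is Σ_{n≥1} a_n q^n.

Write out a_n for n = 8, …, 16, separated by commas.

q^8  k|8↦φ(k): 8:4 4:2 2:1 1:1  a_8=8
q^9  k|9↦φ(k): 9:6 3:2 1:1  a_9=9
n=10: 10·1 5·2 2·5 1·10  φ→[4+4+1+1]=10
d|11:{11,1}  Σφ=10+1=11
d|12:{12,6,4,3,2,1}  Σφ=4+2+2+2+1+1=12
[q^13] φ(13)=12,φ(1)=1 ⇒ 13
d|14:{14,7,2,1}  Σφ=6+6+1+1=14
[q^15] φ(15)=8,φ(5)=4,φ(3)=2,φ(1)=1 ⇒ 15
n=16: 16·1 8·2 4·4 2·8 1·16  φ→[8+4+2+1+1]=16

8, 9, 10, 11, 12, 13, 14, 15, 16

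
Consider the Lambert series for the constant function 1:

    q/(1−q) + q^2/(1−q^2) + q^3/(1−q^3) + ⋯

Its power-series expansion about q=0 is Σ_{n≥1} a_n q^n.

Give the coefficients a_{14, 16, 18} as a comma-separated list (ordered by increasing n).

4, 5, 6

q^14  k|14↦f(k): 14:1 7:1 2:1 1:1  a_14=4
n=16: 1·16 2·8 4·4 8·2 16·1  f→[1+1+1+1+1]=5
q^18  k|18↦f(k): 18:1 9:1 6:1 3:1 2:1 1:1  a_18=6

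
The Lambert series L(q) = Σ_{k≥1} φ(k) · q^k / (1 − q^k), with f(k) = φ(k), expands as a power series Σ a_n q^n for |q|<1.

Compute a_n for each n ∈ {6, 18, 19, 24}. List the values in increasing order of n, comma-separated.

[q^6] φ(6)=2,φ(3)=2,φ(2)=1,φ(1)=1 ⇒ 6
[q^18] φ(18)=6,φ(9)=6,φ(6)=2,φ(3)=2,φ(2)=1,φ(1)=1 ⇒ 18
q^19  k|19↦φ(k): 19:18 1:1  a_19=19
[q^24] φ(1)=1,φ(2)=1,φ(3)=2,φ(4)=2,φ(6)=2,φ(8)=4,φ(12)=4,φ(24)=8 ⇒ 24

6, 18, 19, 24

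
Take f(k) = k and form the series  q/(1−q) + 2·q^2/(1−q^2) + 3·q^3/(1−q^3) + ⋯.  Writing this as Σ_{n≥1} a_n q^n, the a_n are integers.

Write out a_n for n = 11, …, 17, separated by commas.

12, 28, 14, 24, 24, 31, 18

d|11:{1,11}  Σf=1+11=12
[q^12] f(12)=12,f(6)=6,f(4)=4,f(3)=3,f(2)=2,f(1)=1 ⇒ 28
d|13:{1,13}  Σf=1+13=14
q^14  k|14↦f(k): 14:14 7:7 2:2 1:1  a_14=24
[q^15] f(15)=15,f(5)=5,f(3)=3,f(1)=1 ⇒ 24
d|16:{1,2,4,8,16}  Σf=1+2+4+8+16=31
n=17: 1·17 17·1  f→[1+17]=18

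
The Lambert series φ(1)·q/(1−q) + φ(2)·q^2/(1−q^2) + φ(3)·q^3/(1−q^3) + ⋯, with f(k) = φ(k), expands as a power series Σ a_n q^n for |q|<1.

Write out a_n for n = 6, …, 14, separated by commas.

n=6: 6·1 3·2 2·3 1·6  φ→[2+2+1+1]=6
[q^7] φ(7)=6,φ(1)=1 ⇒ 7
n=8: 1·8 2·4 4·2 8·1  φ→[1+1+2+4]=8
[q^9] φ(1)=1,φ(3)=2,φ(9)=6 ⇒ 9
q^10  k|10↦φ(k): 10:4 5:4 2:1 1:1  a_10=10
n=11: 11·1 1·11  φ→[10+1]=11
[q^12] φ(1)=1,φ(2)=1,φ(3)=2,φ(4)=2,φ(6)=2,φ(12)=4 ⇒ 12
q^13  k|13↦φ(k): 13:12 1:1  a_13=13
q^14  k|14↦φ(k): 1:1 2:1 7:6 14:6  a_14=14

6, 7, 8, 9, 10, 11, 12, 13, 14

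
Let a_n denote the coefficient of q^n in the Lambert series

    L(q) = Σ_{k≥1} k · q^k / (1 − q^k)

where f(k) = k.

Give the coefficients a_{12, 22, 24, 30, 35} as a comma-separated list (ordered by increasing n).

n=12: 12·1 6·2 4·3 3·4 2·6 1·12  f→[12+6+4+3+2+1]=28
[q^22] f(1)=1,f(2)=2,f(11)=11,f(22)=22 ⇒ 36
n=24: 1·24 2·12 3·8 4·6 6·4 8·3 12·2 24·1  f→[1+2+3+4+6+8+12+24]=60
q^30  k|30↦f(k): 1:1 2:2 3:3 5:5 6:6 10:10 15:15 30:30  a_30=72
q^35  k|35↦f(k): 35:35 7:7 5:5 1:1  a_35=48

28, 36, 60, 72, 48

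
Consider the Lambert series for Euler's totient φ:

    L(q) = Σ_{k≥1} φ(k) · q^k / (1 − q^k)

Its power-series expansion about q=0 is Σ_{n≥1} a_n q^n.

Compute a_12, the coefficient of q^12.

q^12  k|12↦φ(k): 1:1 2:1 3:2 4:2 6:2 12:4  a_12=12

a_12 = 12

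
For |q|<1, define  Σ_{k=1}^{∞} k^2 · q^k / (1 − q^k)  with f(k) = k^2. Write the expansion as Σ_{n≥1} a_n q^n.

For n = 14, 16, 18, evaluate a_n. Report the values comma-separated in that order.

250, 341, 455

[q^14] f(14)=196,f(7)=49,f(2)=4,f(1)=1 ⇒ 250
q^16  k|16↦f(k): 1:1 2:4 4:16 8:64 16:256  a_16=341
[q^18] f(18)=324,f(9)=81,f(6)=36,f(3)=9,f(2)=4,f(1)=1 ⇒ 455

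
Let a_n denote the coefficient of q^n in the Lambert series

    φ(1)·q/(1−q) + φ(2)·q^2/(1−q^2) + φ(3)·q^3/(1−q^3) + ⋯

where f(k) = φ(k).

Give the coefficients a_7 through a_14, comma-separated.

[q^7] φ(7)=6,φ(1)=1 ⇒ 7
d|8:{1,2,4,8}  Σφ=1+1+2+4=8
q^9  k|9↦φ(k): 1:1 3:2 9:6  a_9=9
q^10  k|10↦φ(k): 1:1 2:1 5:4 10:4  a_10=10
[q^11] φ(1)=1,φ(11)=10 ⇒ 11
q^12  k|12↦φ(k): 1:1 2:1 3:2 4:2 6:2 12:4  a_12=12
[q^13] φ(1)=1,φ(13)=12 ⇒ 13
[q^14] φ(1)=1,φ(2)=1,φ(7)=6,φ(14)=6 ⇒ 14

7, 8, 9, 10, 11, 12, 13, 14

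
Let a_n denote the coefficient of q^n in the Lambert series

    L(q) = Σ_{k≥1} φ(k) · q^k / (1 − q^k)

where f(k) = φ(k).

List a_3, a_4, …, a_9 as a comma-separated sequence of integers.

q^3  k|3↦φ(k): 1:1 3:2  a_3=3
n=4: 4·1 2·2 1·4  φ→[2+1+1]=4
d|5:{1,5}  Σφ=1+4=5
q^6  k|6↦φ(k): 1:1 2:1 3:2 6:2  a_6=6
[q^7] φ(1)=1,φ(7)=6 ⇒ 7
n=8: 8·1 4·2 2·4 1·8  φ→[4+2+1+1]=8
d|9:{9,3,1}  Σφ=6+2+1=9

3, 4, 5, 6, 7, 8, 9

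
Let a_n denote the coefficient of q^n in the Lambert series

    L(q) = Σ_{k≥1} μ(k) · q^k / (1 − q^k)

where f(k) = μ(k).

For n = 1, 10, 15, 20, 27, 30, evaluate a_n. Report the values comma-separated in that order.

[q^1] μ(1)=1 ⇒ 1
q^10  k|10↦μ(k): 10:1 5:-1 2:-1 1:1  a_10=0
d|15:{1,3,5,15}  Σμ=1+(-1)+(-1)+1=0
n=20: 20·1 10·2 5·4 4·5 2·10 1·20  μ→[0+1+(-1)+0+(-1)+1]=0
d|27:{27,9,3,1}  Σμ=0+0+(-1)+1=0
d|30:{30,15,10,6,5,3,2,1}  Σμ=(-1)+1+1+1+(-1)+(-1)+(-1)+1=0

1, 0, 0, 0, 0, 0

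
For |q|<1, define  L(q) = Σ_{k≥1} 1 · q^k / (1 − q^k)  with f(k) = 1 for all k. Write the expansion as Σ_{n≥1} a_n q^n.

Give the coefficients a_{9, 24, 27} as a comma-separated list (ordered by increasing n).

3, 8, 4

q^9  k|9↦f(k): 1:1 3:1 9:1  a_9=3
d|24:{24,12,8,6,4,3,2,1}  Σf=1+1+1+1+1+1+1+1=8
d|27:{1,3,9,27}  Σf=1+1+1+1=4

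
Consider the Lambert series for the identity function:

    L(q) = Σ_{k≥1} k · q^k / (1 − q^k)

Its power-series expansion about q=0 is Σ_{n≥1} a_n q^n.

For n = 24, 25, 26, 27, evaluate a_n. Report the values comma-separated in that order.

60, 31, 42, 40

[q^24] f(1)=1,f(2)=2,f(3)=3,f(4)=4,f(6)=6,f(8)=8,f(12)=12,f(24)=24 ⇒ 60
[q^25] f(25)=25,f(5)=5,f(1)=1 ⇒ 31
q^26  k|26↦f(k): 26:26 13:13 2:2 1:1  a_26=42
n=27: 1·27 3·9 9·3 27·1  f→[1+3+9+27]=40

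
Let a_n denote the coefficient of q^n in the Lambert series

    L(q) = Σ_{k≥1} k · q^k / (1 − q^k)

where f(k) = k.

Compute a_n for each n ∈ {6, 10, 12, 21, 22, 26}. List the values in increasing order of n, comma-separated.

d|6:{1,2,3,6}  Σf=1+2+3+6=12
q^10  k|10↦f(k): 10:10 5:5 2:2 1:1  a_10=18
d|12:{1,2,3,4,6,12}  Σf=1+2+3+4+6+12=28
q^21  k|21↦f(k): 1:1 3:3 7:7 21:21  a_21=32
q^22  k|22↦f(k): 22:22 11:11 2:2 1:1  a_22=36
n=26: 26·1 13·2 2·13 1·26  f→[26+13+2+1]=42

12, 18, 28, 32, 36, 42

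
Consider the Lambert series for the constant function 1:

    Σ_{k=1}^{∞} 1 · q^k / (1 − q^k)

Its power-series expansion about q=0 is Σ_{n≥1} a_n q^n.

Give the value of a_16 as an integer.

a_16 = 5

n=16: 16·1 8·2 4·4 2·8 1·16  f→[1+1+1+1+1]=5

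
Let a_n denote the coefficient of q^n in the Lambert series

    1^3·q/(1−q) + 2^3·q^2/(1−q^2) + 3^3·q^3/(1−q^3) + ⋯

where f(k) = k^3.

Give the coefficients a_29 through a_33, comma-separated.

24390, 31752, 29792, 37449, 37296

n=29: 29·1 1·29  f→[24389+1]=24390
n=30: 30·1 15·2 10·3 6·5 5·6 3·10 2·15 1·30  f→[27000+3375+1000+216+125+27+8+1]=31752
[q^31] f(31)=29791,f(1)=1 ⇒ 29792
[q^32] f(32)=32768,f(16)=4096,f(8)=512,f(4)=64,f(2)=8,f(1)=1 ⇒ 37449
[q^33] f(1)=1,f(3)=27,f(11)=1331,f(33)=35937 ⇒ 37296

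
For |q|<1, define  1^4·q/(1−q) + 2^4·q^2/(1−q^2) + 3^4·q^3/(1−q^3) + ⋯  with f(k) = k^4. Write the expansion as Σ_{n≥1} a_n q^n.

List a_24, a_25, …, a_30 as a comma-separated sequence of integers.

358258, 391251, 485554, 538084, 655746, 707282, 872644

q^24  k|24↦f(k): 1:1 2:16 3:81 4:256 6:1296 8:4096 12:20736 24:331776  a_24=358258
q^25  k|25↦f(k): 1:1 5:625 25:390625  a_25=391251
[q^26] f(26)=456976,f(13)=28561,f(2)=16,f(1)=1 ⇒ 485554
d|27:{27,9,3,1}  Σf=531441+6561+81+1=538084
n=28: 28·1 14·2 7·4 4·7 2·14 1·28  f→[614656+38416+2401+256+16+1]=655746
[q^29] f(1)=1,f(29)=707281 ⇒ 707282
[q^30] f(30)=810000,f(15)=50625,f(10)=10000,f(6)=1296,f(5)=625,f(3)=81,f(2)=16,f(1)=1 ⇒ 872644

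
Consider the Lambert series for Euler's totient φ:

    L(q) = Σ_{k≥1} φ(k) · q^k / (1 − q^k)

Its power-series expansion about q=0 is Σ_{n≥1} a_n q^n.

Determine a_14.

[q^14] φ(14)=6,φ(7)=6,φ(2)=1,φ(1)=1 ⇒ 14

a_14 = 14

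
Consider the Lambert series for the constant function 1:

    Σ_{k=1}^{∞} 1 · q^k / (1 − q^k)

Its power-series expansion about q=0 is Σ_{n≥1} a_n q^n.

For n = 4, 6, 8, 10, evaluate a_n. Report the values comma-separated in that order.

[q^4] f(1)=1,f(2)=1,f(4)=1 ⇒ 3
q^6  k|6↦f(k): 1:1 2:1 3:1 6:1  a_6=4
n=8: 1·8 2·4 4·2 8·1  f→[1+1+1+1]=4
[q^10] f(10)=1,f(5)=1,f(2)=1,f(1)=1 ⇒ 4

3, 4, 4, 4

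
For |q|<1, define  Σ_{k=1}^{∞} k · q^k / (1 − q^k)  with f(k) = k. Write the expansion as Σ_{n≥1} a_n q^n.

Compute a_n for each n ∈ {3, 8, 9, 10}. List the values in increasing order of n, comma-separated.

[q^3] f(3)=3,f(1)=1 ⇒ 4
n=8: 8·1 4·2 2·4 1·8  f→[8+4+2+1]=15
d|9:{1,3,9}  Σf=1+3+9=13
n=10: 1·10 2·5 5·2 10·1  f→[1+2+5+10]=18

4, 15, 13, 18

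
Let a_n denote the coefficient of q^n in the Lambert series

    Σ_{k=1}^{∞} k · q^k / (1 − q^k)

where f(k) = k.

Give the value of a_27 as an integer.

d|27:{27,9,3,1}  Σf=27+9+3+1=40

a_27 = 40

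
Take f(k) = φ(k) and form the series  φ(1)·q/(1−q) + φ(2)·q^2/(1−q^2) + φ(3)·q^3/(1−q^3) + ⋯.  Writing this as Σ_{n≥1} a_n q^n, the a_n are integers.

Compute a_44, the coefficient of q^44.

n=44: 1·44 2·22 4·11 11·4 22·2 44·1  φ→[1+1+2+10+10+20]=44

a_44 = 44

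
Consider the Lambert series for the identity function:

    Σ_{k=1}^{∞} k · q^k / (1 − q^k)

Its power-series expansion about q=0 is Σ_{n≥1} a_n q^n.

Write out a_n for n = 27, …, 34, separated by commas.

[q^27] f(27)=27,f(9)=9,f(3)=3,f(1)=1 ⇒ 40
[q^28] f(28)=28,f(14)=14,f(7)=7,f(4)=4,f(2)=2,f(1)=1 ⇒ 56
d|29:{1,29}  Σf=1+29=30
[q^30] f(30)=30,f(15)=15,f(10)=10,f(6)=6,f(5)=5,f(3)=3,f(2)=2,f(1)=1 ⇒ 72
n=31: 31·1 1·31  f→[31+1]=32
q^32  k|32↦f(k): 1:1 2:2 4:4 8:8 16:16 32:32  a_32=63
d|33:{33,11,3,1}  Σf=33+11+3+1=48
[q^34] f(34)=34,f(17)=17,f(2)=2,f(1)=1 ⇒ 54

40, 56, 30, 72, 32, 63, 48, 54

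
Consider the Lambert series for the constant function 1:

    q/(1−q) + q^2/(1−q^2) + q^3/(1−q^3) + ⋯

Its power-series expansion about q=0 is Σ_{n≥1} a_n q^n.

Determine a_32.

a_32 = 6

d|32:{32,16,8,4,2,1}  Σf=1+1+1+1+1+1=6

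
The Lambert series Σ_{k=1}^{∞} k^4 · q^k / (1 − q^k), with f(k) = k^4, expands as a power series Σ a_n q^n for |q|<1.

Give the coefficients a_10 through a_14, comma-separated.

10642, 14642, 22386, 28562, 40834

[q^10] f(1)=1,f(2)=16,f(5)=625,f(10)=10000 ⇒ 10642
q^11  k|11↦f(k): 1:1 11:14641  a_11=14642
d|12:{12,6,4,3,2,1}  Σf=20736+1296+256+81+16+1=22386
d|13:{1,13}  Σf=1+28561=28562
q^14  k|14↦f(k): 14:38416 7:2401 2:16 1:1  a_14=40834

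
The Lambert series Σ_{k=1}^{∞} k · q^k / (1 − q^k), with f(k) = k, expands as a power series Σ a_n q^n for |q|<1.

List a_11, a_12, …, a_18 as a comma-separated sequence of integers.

q^11  k|11↦f(k): 11:11 1:1  a_11=12
q^12  k|12↦f(k): 12:12 6:6 4:4 3:3 2:2 1:1  a_12=28
[q^13] f(13)=13,f(1)=1 ⇒ 14
d|14:{14,7,2,1}  Σf=14+7+2+1=24
d|15:{1,3,5,15}  Σf=1+3+5+15=24
d|16:{1,2,4,8,16}  Σf=1+2+4+8+16=31
n=17: 17·1 1·17  f→[17+1]=18
d|18:{18,9,6,3,2,1}  Σf=18+9+6+3+2+1=39

12, 28, 14, 24, 24, 31, 18, 39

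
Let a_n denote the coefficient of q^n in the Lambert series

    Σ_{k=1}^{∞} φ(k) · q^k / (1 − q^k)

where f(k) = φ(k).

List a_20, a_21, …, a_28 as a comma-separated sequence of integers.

n=20: 1·20 2·10 4·5 5·4 10·2 20·1  φ→[1+1+2+4+4+8]=20
q^21  k|21↦φ(k): 21:12 7:6 3:2 1:1  a_21=21
[q^22] φ(1)=1,φ(2)=1,φ(11)=10,φ(22)=10 ⇒ 22
d|23:{1,23}  Σφ=1+22=23
[q^24] φ(1)=1,φ(2)=1,φ(3)=2,φ(4)=2,φ(6)=2,φ(8)=4,φ(12)=4,φ(24)=8 ⇒ 24
[q^25] φ(25)=20,φ(5)=4,φ(1)=1 ⇒ 25
q^26  k|26↦φ(k): 26:12 13:12 2:1 1:1  a_26=26
n=27: 27·1 9·3 3·9 1·27  φ→[18+6+2+1]=27
q^28  k|28↦φ(k): 28:12 14:6 7:6 4:2 2:1 1:1  a_28=28

20, 21, 22, 23, 24, 25, 26, 27, 28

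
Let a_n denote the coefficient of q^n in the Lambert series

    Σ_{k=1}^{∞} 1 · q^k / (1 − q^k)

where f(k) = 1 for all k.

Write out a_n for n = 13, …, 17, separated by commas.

2, 4, 4, 5, 2

d|13:{1,13}  Σf=1+1=2
d|14:{1,2,7,14}  Σf=1+1+1+1=4
n=15: 15·1 5·3 3·5 1·15  f→[1+1+1+1]=4
n=16: 16·1 8·2 4·4 2·8 1·16  f→[1+1+1+1+1]=5
n=17: 17·1 1·17  f→[1+1]=2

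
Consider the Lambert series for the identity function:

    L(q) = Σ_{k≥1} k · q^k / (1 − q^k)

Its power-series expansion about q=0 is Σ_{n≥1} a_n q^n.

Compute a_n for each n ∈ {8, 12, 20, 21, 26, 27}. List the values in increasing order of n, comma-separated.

d|8:{1,2,4,8}  Σf=1+2+4+8=15
n=12: 12·1 6·2 4·3 3·4 2·6 1·12  f→[12+6+4+3+2+1]=28
d|20:{1,2,4,5,10,20}  Σf=1+2+4+5+10+20=42
[q^21] f(21)=21,f(7)=7,f(3)=3,f(1)=1 ⇒ 32
d|26:{26,13,2,1}  Σf=26+13+2+1=42
n=27: 1·27 3·9 9·3 27·1  f→[1+3+9+27]=40

15, 28, 42, 32, 42, 40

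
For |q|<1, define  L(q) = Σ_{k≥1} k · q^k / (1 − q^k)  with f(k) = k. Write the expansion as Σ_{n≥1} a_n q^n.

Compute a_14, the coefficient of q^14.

n=14: 1·14 2·7 7·2 14·1  f→[1+2+7+14]=24

a_14 = 24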